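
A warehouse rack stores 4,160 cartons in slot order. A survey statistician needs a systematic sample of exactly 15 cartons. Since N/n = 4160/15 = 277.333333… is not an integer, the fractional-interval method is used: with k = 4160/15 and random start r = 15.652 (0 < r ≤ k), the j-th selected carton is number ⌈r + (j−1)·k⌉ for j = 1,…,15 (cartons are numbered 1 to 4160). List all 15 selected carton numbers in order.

j=1: r + 0k = 15.652 → ⌈·⌉ = 16
j=2: r + 1k = 292.985333… → ⌈·⌉ = 293
j=3: r + 2k = 570.318666… → ⌈·⌉ = 571
j=4: r + 3k = 847.652 → ⌈·⌉ = 848
j=5: r + 4k = 1124.985333… → ⌈·⌉ = 1125
j=6: r + 5k = 1402.318666… → ⌈·⌉ = 1403
j=7: r + 6k = 1679.652 → ⌈·⌉ = 1680
j=8: r + 7k = 1956.985333… → ⌈·⌉ = 1957
j=9: r + 8k = 2234.318666… → ⌈·⌉ = 2235
j=10: r + 9k = 2511.652 → ⌈·⌉ = 2512
j=11: r + 10k = 2788.985333… → ⌈·⌉ = 2789
j=12: r + 11k = 3066.318666… → ⌈·⌉ = 3067
j=13: r + 12k = 3343.652 → ⌈·⌉ = 3344
j=14: r + 13k = 3620.985333… → ⌈·⌉ = 3621
j=15: r + 14k = 3898.318666… → ⌈·⌉ = 3899

16, 293, 571, 848, 1125, 1403, 1680, 1957, 2235, 2512, 2789, 3067, 3344, 3621, 3899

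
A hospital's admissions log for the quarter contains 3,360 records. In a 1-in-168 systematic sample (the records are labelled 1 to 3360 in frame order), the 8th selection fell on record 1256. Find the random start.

80

k = 168
r = 1256 − (8−1)×168 = 1256 − 1176 = 80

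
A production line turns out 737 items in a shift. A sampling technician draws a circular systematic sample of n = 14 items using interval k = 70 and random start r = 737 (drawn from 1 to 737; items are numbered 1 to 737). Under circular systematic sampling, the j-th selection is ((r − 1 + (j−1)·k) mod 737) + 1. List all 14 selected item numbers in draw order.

Selection 1: 737
Selection 2: 737 + 70 = 807 → 807 − 737 = 70
Selection 3: 70 + 70 = 140
Selection 4: 140 + 70 = 210
Selection 5: 210 + 70 = 280
Selection 6: 280 + 70 = 350
Selection 7: 350 + 70 = 420
Selection 8: 420 + 70 = 490
Selection 9: 490 + 70 = 560
Selection 10: 560 + 70 = 630
Selection 11: 630 + 70 = 700
Selection 12: 700 + 70 = 770 → 770 − 737 = 33
Selection 13: 33 + 70 = 103
Selection 14: 103 + 70 = 173

737, 70, 140, 210, 280, 350, 420, 490, 560, 630, 700, 33, 103, 173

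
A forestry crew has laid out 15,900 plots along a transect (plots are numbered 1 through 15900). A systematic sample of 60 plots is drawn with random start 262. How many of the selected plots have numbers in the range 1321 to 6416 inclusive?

20

k = 15900/60 = 265
First selection ≥ 1321: 262 + ⌈(1321−262)/265⌉·265 = 262 + 4×265 = 1322
Last selection ≤ 6416: 262 + ⌊(6416−262)/265⌋·265 = 262 + 23×265 = 6357
Count = 23 − 4 + 1 = 20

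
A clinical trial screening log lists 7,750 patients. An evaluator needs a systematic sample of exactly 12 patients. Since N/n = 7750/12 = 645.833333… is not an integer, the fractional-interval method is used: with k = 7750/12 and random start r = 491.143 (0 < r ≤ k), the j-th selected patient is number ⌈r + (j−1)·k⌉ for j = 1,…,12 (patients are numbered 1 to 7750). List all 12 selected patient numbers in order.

j=1: r + 0k = 491.143 → ⌈·⌉ = 492
j=2: r + 1k = 1136.976333… → ⌈·⌉ = 1137
j=3: r + 2k = 1782.809666… → ⌈·⌉ = 1783
j=4: r + 3k = 2428.643 → ⌈·⌉ = 2429
j=5: r + 4k = 3074.476333… → ⌈·⌉ = 3075
j=6: r + 5k = 3720.309666… → ⌈·⌉ = 3721
j=7: r + 6k = 4366.143 → ⌈·⌉ = 4367
j=8: r + 7k = 5011.976333… → ⌈·⌉ = 5012
j=9: r + 8k = 5657.809666… → ⌈·⌉ = 5658
j=10: r + 9k = 6303.643 → ⌈·⌉ = 6304
j=11: r + 10k = 6949.476333… → ⌈·⌉ = 6950
j=12: r + 11k = 7595.309666… → ⌈·⌉ = 7596

492, 1137, 1783, 2429, 3075, 3721, 4367, 5012, 5658, 6304, 6950, 7596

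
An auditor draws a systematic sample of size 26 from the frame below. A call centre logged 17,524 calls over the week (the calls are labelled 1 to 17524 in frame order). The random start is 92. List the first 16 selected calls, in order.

92, 766, 1440, 2114, 2788, 3462, 4136, 4810, 5484, 6158, 6832, 7506, 8180, 8854, 9528, 10202

k = N/n = 17524/26 = 674
call 1: 92
call 2: 92 + 674 = 766
call 3: 766 + 674 = 1440
call 4: 1440 + 674 = 2114
call 5: 2114 + 674 = 2788
call 6: 2788 + 674 = 3462
call 7: 3462 + 674 = 4136
call 8: 4136 + 674 = 4810
call 9: 4810 + 674 = 5484
call 10: 5484 + 674 = 6158
call 11: 6158 + 674 = 6832
call 12: 6832 + 674 = 7506
call 13: 7506 + 674 = 8180
call 14: 8180 + 674 = 8854
call 15: 8854 + 674 = 9528
call 16: 9528 + 674 = 10202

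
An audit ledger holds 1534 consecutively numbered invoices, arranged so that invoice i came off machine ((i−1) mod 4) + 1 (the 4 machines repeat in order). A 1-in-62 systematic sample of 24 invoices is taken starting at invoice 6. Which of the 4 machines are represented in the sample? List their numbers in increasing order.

Consecutive selections differ by k = 62, so their machine numbers differ by 62 mod 4 = 2.
gcd(62, 4) = 2, so the sample visits 4/2 = 2 distinct residues mod 4.
Start 6 is machine 2; the machines hit are 2, 4.

2, 4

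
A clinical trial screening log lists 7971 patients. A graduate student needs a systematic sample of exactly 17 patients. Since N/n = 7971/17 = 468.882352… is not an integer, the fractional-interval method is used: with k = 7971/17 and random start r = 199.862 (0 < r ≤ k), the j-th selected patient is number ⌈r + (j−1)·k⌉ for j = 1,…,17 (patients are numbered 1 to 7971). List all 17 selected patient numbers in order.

j=1: r + 0k = 199.862 → ⌈·⌉ = 200
j=2: r + 1k = 668.744352… → ⌈·⌉ = 669
j=3: r + 2k = 1137.626705… → ⌈·⌉ = 1138
j=4: r + 3k = 1606.509058… → ⌈·⌉ = 1607
j=5: r + 4k = 2075.391411… → ⌈·⌉ = 2076
j=6: r + 5k = 2544.273764… → ⌈·⌉ = 2545
j=7: r + 6k = 3013.156117… → ⌈·⌉ = 3014
j=8: r + 7k = 3482.038470… → ⌈·⌉ = 3483
j=9: r + 8k = 3950.920823… → ⌈·⌉ = 3951
j=10: r + 9k = 4419.803176… → ⌈·⌉ = 4420
j=11: r + 10k = 4888.685529… → ⌈·⌉ = 4889
j=12: r + 11k = 5357.567882… → ⌈·⌉ = 5358
j=13: r + 12k = 5826.450235… → ⌈·⌉ = 5827
j=14: r + 13k = 6295.332588… → ⌈·⌉ = 6296
j=15: r + 14k = 6764.214941… → ⌈·⌉ = 6765
j=16: r + 15k = 7233.097294… → ⌈·⌉ = 7234
j=17: r + 16k = 7701.979647… → ⌈·⌉ = 7702

200, 669, 1138, 1607, 2076, 2545, 3014, 3483, 3951, 4420, 4889, 5358, 5827, 6296, 6765, 7234, 7702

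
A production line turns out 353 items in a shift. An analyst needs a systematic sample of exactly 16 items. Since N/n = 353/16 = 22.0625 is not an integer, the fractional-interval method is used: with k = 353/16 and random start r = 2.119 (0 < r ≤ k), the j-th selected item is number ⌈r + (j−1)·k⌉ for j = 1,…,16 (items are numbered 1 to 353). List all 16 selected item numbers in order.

3, 25, 47, 69, 91, 113, 135, 157, 179, 201, 223, 245, 267, 289, 311, 334

j=1: r + 0k = 2.119 → ⌈·⌉ = 3
j=2: r + 1k = 24.1815 → ⌈·⌉ = 25
j=3: r + 2k = 46.244 → ⌈·⌉ = 47
j=4: r + 3k = 68.3065 → ⌈·⌉ = 69
j=5: r + 4k = 90.369 → ⌈·⌉ = 91
j=6: r + 5k = 112.4315 → ⌈·⌉ = 113
j=7: r + 6k = 134.494 → ⌈·⌉ = 135
j=8: r + 7k = 156.5565 → ⌈·⌉ = 157
j=9: r + 8k = 178.619 → ⌈·⌉ = 179
j=10: r + 9k = 200.6815 → ⌈·⌉ = 201
j=11: r + 10k = 222.744 → ⌈·⌉ = 223
j=12: r + 11k = 244.8065 → ⌈·⌉ = 245
j=13: r + 12k = 266.869 → ⌈·⌉ = 267
j=14: r + 13k = 288.9315 → ⌈·⌉ = 289
j=15: r + 14k = 310.994 → ⌈·⌉ = 311
j=16: r + 15k = 333.0565 → ⌈·⌉ = 334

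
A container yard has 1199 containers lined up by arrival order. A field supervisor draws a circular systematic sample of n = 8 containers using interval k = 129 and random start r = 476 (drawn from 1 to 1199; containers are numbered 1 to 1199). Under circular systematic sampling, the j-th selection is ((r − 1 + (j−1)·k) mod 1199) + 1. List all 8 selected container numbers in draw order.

Selection 1: 476
Selection 2: 476 + 129 = 605
Selection 3: 605 + 129 = 734
Selection 4: 734 + 129 = 863
Selection 5: 863 + 129 = 992
Selection 6: 992 + 129 = 1121
Selection 7: 1121 + 129 = 1250 → 1250 − 1199 = 51
Selection 8: 51 + 129 = 180

476, 605, 734, 863, 992, 1121, 51, 180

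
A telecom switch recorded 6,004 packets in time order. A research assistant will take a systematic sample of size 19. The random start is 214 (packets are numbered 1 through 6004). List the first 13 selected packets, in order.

k = N/n = 6004/19 = 316
packet 1: 214
packet 2: 214 + 316 = 530
packet 3: 530 + 316 = 846
packet 4: 846 + 316 = 1162
packet 5: 1162 + 316 = 1478
packet 6: 1478 + 316 = 1794
packet 7: 1794 + 316 = 2110
packet 8: 2110 + 316 = 2426
packet 9: 2426 + 316 = 2742
packet 10: 2742 + 316 = 3058
packet 11: 3058 + 316 = 3374
packet 12: 3374 + 316 = 3690
packet 13: 3690 + 316 = 4006

214, 530, 846, 1162, 1478, 1794, 2110, 2426, 2742, 3058, 3374, 3690, 4006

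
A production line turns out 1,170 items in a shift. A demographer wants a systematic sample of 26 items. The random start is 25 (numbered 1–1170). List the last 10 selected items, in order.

k = N/n = 1170/26 = 45
17th selection = 25 + 16×45 = 745
18th: 745 + 45 = 790
19th: 790 + 45 = 835
20th: 835 + 45 = 880
21st: 880 + 45 = 925
22nd: 925 + 45 = 970
23rd: 970 + 45 = 1015
24th: 1015 + 45 = 1060
25th: 1060 + 45 = 1105
26th: 1105 + 45 = 1150

745, 790, 835, 880, 925, 970, 1015, 1060, 1105, 1150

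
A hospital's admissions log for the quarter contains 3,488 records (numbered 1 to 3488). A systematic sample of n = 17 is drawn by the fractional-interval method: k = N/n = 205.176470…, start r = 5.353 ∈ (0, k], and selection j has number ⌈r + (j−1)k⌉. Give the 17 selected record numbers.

j=1: r + 0k = 5.353 → ⌈·⌉ = 6
j=2: r + 1k = 210.529470… → ⌈·⌉ = 211
j=3: r + 2k = 415.705941… → ⌈·⌉ = 416
j=4: r + 3k = 620.882411… → ⌈·⌉ = 621
j=5: r + 4k = 826.058882… → ⌈·⌉ = 827
j=6: r + 5k = 1031.235352… → ⌈·⌉ = 1032
j=7: r + 6k = 1236.411823… → ⌈·⌉ = 1237
j=8: r + 7k = 1441.588294… → ⌈·⌉ = 1442
j=9: r + 8k = 1646.764764… → ⌈·⌉ = 1647
j=10: r + 9k = 1851.941235… → ⌈·⌉ = 1852
j=11: r + 10k = 2057.117705… → ⌈·⌉ = 2058
j=12: r + 11k = 2262.294176… → ⌈·⌉ = 2263
j=13: r + 12k = 2467.470647… → ⌈·⌉ = 2468
j=14: r + 13k = 2672.647117… → ⌈·⌉ = 2673
j=15: r + 14k = 2877.823588… → ⌈·⌉ = 2878
j=16: r + 15k = 3083.000058… → ⌈·⌉ = 3084
j=17: r + 16k = 3288.176529… → ⌈·⌉ = 3289

6, 211, 416, 621, 827, 1032, 1237, 1442, 1647, 1852, 2058, 2263, 2468, 2673, 2878, 3084, 3289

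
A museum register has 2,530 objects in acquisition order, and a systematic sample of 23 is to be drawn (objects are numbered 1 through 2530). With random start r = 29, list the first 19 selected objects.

k = N/n = 2530/23 = 110
object 1: 29
object 2: 29 + 110 = 139
object 3: 139 + 110 = 249
object 4: 249 + 110 = 359
object 5: 359 + 110 = 469
object 6: 469 + 110 = 579
object 7: 579 + 110 = 689
object 8: 689 + 110 = 799
object 9: 799 + 110 = 909
object 10: 909 + 110 = 1019
object 11: 1019 + 110 = 1129
object 12: 1129 + 110 = 1239
object 13: 1239 + 110 = 1349
object 14: 1349 + 110 = 1459
object 15: 1459 + 110 = 1569
object 16: 1569 + 110 = 1679
object 17: 1679 + 110 = 1789
object 18: 1789 + 110 = 1899
object 19: 1899 + 110 = 2009

29, 139, 249, 359, 469, 579, 689, 799, 909, 1019, 1129, 1239, 1349, 1459, 1569, 1679, 1789, 1899, 2009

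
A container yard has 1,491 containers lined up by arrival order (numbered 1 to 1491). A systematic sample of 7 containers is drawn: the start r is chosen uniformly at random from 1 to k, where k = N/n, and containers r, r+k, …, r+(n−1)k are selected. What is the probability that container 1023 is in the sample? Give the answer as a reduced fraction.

1/213

k = 1491/7 = 213.
Container 1023 is selected iff r ≡ 1023 (mod 213); exactly one such r in {1,…,213}.
Inclusion probability = 1/213.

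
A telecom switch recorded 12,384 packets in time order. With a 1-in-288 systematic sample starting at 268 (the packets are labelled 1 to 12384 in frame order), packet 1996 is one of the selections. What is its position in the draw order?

k = 288
position = (1996 − 268)/288 + 1 = 1728/288 + 1 = 6 + 1 = 7

7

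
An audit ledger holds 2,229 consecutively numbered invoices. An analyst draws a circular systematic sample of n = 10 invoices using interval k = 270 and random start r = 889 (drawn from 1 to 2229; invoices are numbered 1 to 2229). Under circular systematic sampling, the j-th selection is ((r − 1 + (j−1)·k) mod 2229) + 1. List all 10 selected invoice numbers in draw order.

889, 1159, 1429, 1699, 1969, 10, 280, 550, 820, 1090

Selection 1: 889
Selection 2: 889 + 270 = 1159
Selection 3: 1159 + 270 = 1429
Selection 4: 1429 + 270 = 1699
Selection 5: 1699 + 270 = 1969
Selection 6: 1969 + 270 = 2239 → 2239 − 2229 = 10
Selection 7: 10 + 270 = 280
Selection 8: 280 + 270 = 550
Selection 9: 550 + 270 = 820
Selection 10: 820 + 270 = 1090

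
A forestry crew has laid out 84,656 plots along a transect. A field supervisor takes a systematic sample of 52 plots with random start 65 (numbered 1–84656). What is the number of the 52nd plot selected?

k = 84656/52 = 1628
52nd selection = r + (52−1)·k = 65 + 51×1628 = 65 + 83028 = 83093

83093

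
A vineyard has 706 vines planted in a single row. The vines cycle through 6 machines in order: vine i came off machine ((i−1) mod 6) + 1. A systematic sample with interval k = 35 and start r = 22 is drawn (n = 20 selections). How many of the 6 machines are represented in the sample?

6

Consecutive selections differ by k = 35, so their machine numbers differ by 35 mod 6 = 5.
gcd(35, 6) = 1, so the sample visits 6/1 = 6 distinct residues mod 6.
Start 22 is machine 4; the machines hit are 1, 2, 3, 4, 5, 6.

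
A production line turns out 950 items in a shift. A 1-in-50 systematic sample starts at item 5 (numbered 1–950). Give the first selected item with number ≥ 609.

k = 50
Steps past start: ⌈(609 − 5)/50⌉ = ⌈604/50⌉ = 13
Selected item: 5 + 13×50 = 655

655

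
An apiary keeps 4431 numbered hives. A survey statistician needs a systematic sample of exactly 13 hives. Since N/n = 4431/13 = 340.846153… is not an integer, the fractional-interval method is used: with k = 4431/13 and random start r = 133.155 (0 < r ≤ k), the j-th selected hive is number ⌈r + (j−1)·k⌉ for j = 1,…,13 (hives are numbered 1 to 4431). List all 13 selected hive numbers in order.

j=1: r + 0k = 133.155 → ⌈·⌉ = 134
j=2: r + 1k = 474.001153… → ⌈·⌉ = 475
j=3: r + 2k = 814.847307… → ⌈·⌉ = 815
j=4: r + 3k = 1155.693461… → ⌈·⌉ = 1156
j=5: r + 4k = 1496.539615… → ⌈·⌉ = 1497
j=6: r + 5k = 1837.385769… → ⌈·⌉ = 1838
j=7: r + 6k = 2178.231923… → ⌈·⌉ = 2179
j=8: r + 7k = 2519.078076… → ⌈·⌉ = 2520
j=9: r + 8k = 2859.924230… → ⌈·⌉ = 2860
j=10: r + 9k = 3200.770384… → ⌈·⌉ = 3201
j=11: r + 10k = 3541.616538… → ⌈·⌉ = 3542
j=12: r + 11k = 3882.462692… → ⌈·⌉ = 3883
j=13: r + 12k = 4223.308846… → ⌈·⌉ = 4224

134, 475, 815, 1156, 1497, 1838, 2179, 2520, 2860, 3201, 3542, 3883, 4224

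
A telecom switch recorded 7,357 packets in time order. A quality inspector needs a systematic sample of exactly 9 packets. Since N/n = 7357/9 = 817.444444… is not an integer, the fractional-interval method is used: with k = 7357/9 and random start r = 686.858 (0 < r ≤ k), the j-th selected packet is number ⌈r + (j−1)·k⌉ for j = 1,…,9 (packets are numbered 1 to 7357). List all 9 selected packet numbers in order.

j=1: r + 0k = 686.858 → ⌈·⌉ = 687
j=2: r + 1k = 1504.302444… → ⌈·⌉ = 1505
j=3: r + 2k = 2321.746888… → ⌈·⌉ = 2322
j=4: r + 3k = 3139.191333… → ⌈·⌉ = 3140
j=5: r + 4k = 3956.635777… → ⌈·⌉ = 3957
j=6: r + 5k = 4774.080222… → ⌈·⌉ = 4775
j=7: r + 6k = 5591.524666… → ⌈·⌉ = 5592
j=8: r + 7k = 6408.969111… → ⌈·⌉ = 6409
j=9: r + 8k = 7226.413555… → ⌈·⌉ = 7227

687, 1505, 2322, 3140, 3957, 4775, 5592, 6409, 7227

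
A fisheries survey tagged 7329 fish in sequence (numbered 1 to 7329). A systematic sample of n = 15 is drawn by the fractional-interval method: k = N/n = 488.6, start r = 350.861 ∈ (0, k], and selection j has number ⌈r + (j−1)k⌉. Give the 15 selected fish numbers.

351, 840, 1329, 1817, 2306, 2794, 3283, 3772, 4260, 4749, 5237, 5726, 6215, 6703, 7192

j=1: r + 0k = 350.861 → ⌈·⌉ = 351
j=2: r + 1k = 839.461 → ⌈·⌉ = 840
j=3: r + 2k = 1328.061 → ⌈·⌉ = 1329
j=4: r + 3k = 1816.661 → ⌈·⌉ = 1817
j=5: r + 4k = 2305.261 → ⌈·⌉ = 2306
j=6: r + 5k = 2793.861 → ⌈·⌉ = 2794
j=7: r + 6k = 3282.461 → ⌈·⌉ = 3283
j=8: r + 7k = 3771.061 → ⌈·⌉ = 3772
j=9: r + 8k = 4259.661 → ⌈·⌉ = 4260
j=10: r + 9k = 4748.261 → ⌈·⌉ = 4749
j=11: r + 10k = 5236.861 → ⌈·⌉ = 5237
j=12: r + 11k = 5725.461 → ⌈·⌉ = 5726
j=13: r + 12k = 6214.061 → ⌈·⌉ = 6215
j=14: r + 13k = 6702.661 → ⌈·⌉ = 6703
j=15: r + 14k = 7191.261 → ⌈·⌉ = 7192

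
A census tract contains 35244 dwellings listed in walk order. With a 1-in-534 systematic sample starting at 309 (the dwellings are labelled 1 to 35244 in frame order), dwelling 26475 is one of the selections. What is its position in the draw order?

50

k = 534
position = (26475 − 309)/534 + 1 = 26166/534 + 1 = 49 + 1 = 50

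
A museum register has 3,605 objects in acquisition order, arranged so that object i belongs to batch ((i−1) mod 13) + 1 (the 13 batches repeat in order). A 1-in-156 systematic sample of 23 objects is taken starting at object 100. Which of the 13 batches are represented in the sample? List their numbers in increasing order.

Consecutive selections differ by k = 156, so their batch numbers differ by 156 mod 13 = 0.
gcd(156, 13) = 13, so the sample visits 13/13 = 1 distinct residues mod 13.
Start 100 is batch 9; the batches hit are 9.

9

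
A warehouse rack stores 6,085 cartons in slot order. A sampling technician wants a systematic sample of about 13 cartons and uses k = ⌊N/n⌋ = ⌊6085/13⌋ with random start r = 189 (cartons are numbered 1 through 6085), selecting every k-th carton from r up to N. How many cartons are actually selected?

13

k = ⌊6085/13⌋ = 468
Achieved size = ⌊(6085 − 189)/468⌋ + 1 = ⌊5896/468⌋ + 1 = 12 + 1 = 13
(last selection: 189 + 12×468 = 5805 ≤ 6085; next would be 6273 > 6085)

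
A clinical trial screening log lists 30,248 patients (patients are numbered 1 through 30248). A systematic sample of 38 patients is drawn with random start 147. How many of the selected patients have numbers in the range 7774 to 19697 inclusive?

15

k = 30248/38 = 796
First selection ≥ 7774: 147 + ⌈(7774−147)/796⌉·796 = 147 + 10×796 = 8107
Last selection ≤ 19697: 147 + ⌊(19697−147)/796⌋·796 = 147 + 24×796 = 19251
Count = 24 − 10 + 1 = 15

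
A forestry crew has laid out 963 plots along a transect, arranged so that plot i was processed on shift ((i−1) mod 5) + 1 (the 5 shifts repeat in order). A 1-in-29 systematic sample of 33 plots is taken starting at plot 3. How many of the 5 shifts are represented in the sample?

5

Consecutive selections differ by k = 29, so their shift numbers differ by 29 mod 5 = 4.
gcd(29, 5) = 1, so the sample visits 5/1 = 5 distinct residues mod 5.
Start 3 is shift 3; the shifts hit are 1, 2, 3, 4, 5.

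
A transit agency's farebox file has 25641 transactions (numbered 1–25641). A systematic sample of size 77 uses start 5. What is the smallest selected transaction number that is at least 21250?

k = 25641/77 = 333
Steps past start: ⌈(21250 − 5)/333⌉ = ⌈21245/333⌉ = 64
Selected transaction: 5 + 64×333 = 21317

21317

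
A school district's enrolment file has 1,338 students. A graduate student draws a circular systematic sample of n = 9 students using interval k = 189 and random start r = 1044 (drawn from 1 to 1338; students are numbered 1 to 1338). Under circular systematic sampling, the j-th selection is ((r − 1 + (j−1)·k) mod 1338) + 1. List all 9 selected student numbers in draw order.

Selection 1: 1044
Selection 2: 1044 + 189 = 1233
Selection 3: 1233 + 189 = 1422 → 1422 − 1338 = 84
Selection 4: 84 + 189 = 273
Selection 5: 273 + 189 = 462
Selection 6: 462 + 189 = 651
Selection 7: 651 + 189 = 840
Selection 8: 840 + 189 = 1029
Selection 9: 1029 + 189 = 1218

1044, 1233, 84, 273, 462, 651, 840, 1029, 1218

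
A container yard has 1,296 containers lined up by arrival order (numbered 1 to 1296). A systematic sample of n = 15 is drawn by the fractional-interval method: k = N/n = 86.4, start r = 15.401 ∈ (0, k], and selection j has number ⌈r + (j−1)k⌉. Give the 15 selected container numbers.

16, 102, 189, 275, 362, 448, 534, 621, 707, 794, 880, 966, 1053, 1139, 1226

j=1: r + 0k = 15.401 → ⌈·⌉ = 16
j=2: r + 1k = 101.801 → ⌈·⌉ = 102
j=3: r + 2k = 188.201 → ⌈·⌉ = 189
j=4: r + 3k = 274.601 → ⌈·⌉ = 275
j=5: r + 4k = 361.001 → ⌈·⌉ = 362
j=6: r + 5k = 447.401 → ⌈·⌉ = 448
j=7: r + 6k = 533.801 → ⌈·⌉ = 534
j=8: r + 7k = 620.201 → ⌈·⌉ = 621
j=9: r + 8k = 706.601 → ⌈·⌉ = 707
j=10: r + 9k = 793.001 → ⌈·⌉ = 794
j=11: r + 10k = 879.401 → ⌈·⌉ = 880
j=12: r + 11k = 965.801 → ⌈·⌉ = 966
j=13: r + 12k = 1052.201 → ⌈·⌉ = 1053
j=14: r + 13k = 1138.601 → ⌈·⌉ = 1139
j=15: r + 14k = 1225.001 → ⌈·⌉ = 1226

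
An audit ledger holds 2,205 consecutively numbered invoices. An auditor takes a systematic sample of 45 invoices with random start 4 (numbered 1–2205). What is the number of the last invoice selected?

k = 2205/45 = 49
45th selection = r + (45−1)·k = 4 + 44×49 = 4 + 2156 = 2160

2160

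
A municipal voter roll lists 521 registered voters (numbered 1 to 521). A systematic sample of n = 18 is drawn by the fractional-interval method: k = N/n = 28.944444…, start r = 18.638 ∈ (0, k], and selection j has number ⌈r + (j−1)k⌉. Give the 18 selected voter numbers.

j=1: r + 0k = 18.638 → ⌈·⌉ = 19
j=2: r + 1k = 47.582444… → ⌈·⌉ = 48
j=3: r + 2k = 76.526888… → ⌈·⌉ = 77
j=4: r + 3k = 105.471333… → ⌈·⌉ = 106
j=5: r + 4k = 134.415777… → ⌈·⌉ = 135
j=6: r + 5k = 163.360222… → ⌈·⌉ = 164
j=7: r + 6k = 192.304666… → ⌈·⌉ = 193
j=8: r + 7k = 221.249111… → ⌈·⌉ = 222
j=9: r + 8k = 250.193555… → ⌈·⌉ = 251
j=10: r + 9k = 279.138 → ⌈·⌉ = 280
j=11: r + 10k = 308.082444… → ⌈·⌉ = 309
j=12: r + 11k = 337.026888… → ⌈·⌉ = 338
j=13: r + 12k = 365.971333… → ⌈·⌉ = 366
j=14: r + 13k = 394.915777… → ⌈·⌉ = 395
j=15: r + 14k = 423.860222… → ⌈·⌉ = 424
j=16: r + 15k = 452.804666… → ⌈·⌉ = 453
j=17: r + 16k = 481.749111… → ⌈·⌉ = 482
j=18: r + 17k = 510.693555… → ⌈·⌉ = 511

19, 48, 77, 106, 135, 164, 193, 222, 251, 280, 309, 338, 366, 395, 424, 453, 482, 511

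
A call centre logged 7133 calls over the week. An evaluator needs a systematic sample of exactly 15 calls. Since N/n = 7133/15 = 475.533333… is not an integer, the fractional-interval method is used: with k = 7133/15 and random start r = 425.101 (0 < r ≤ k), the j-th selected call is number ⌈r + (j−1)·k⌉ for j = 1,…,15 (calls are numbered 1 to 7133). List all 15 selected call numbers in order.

j=1: r + 0k = 425.101 → ⌈·⌉ = 426
j=2: r + 1k = 900.634333… → ⌈·⌉ = 901
j=3: r + 2k = 1376.167666… → ⌈·⌉ = 1377
j=4: r + 3k = 1851.701 → ⌈·⌉ = 1852
j=5: r + 4k = 2327.234333… → ⌈·⌉ = 2328
j=6: r + 5k = 2802.767666… → ⌈·⌉ = 2803
j=7: r + 6k = 3278.301 → ⌈·⌉ = 3279
j=8: r + 7k = 3753.834333… → ⌈·⌉ = 3754
j=9: r + 8k = 4229.367666… → ⌈·⌉ = 4230
j=10: r + 9k = 4704.901 → ⌈·⌉ = 4705
j=11: r + 10k = 5180.434333… → ⌈·⌉ = 5181
j=12: r + 11k = 5655.967666… → ⌈·⌉ = 5656
j=13: r + 12k = 6131.501 → ⌈·⌉ = 6132
j=14: r + 13k = 6607.034333… → ⌈·⌉ = 6608
j=15: r + 14k = 7082.567666… → ⌈·⌉ = 7083

426, 901, 1377, 1852, 2328, 2803, 3279, 3754, 4230, 4705, 5181, 5656, 6132, 6608, 7083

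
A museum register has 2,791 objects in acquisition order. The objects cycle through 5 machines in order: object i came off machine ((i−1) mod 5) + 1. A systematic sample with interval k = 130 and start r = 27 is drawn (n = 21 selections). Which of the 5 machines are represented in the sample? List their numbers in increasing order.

Consecutive selections differ by k = 130, so their machine numbers differ by 130 mod 5 = 0.
gcd(130, 5) = 5, so the sample visits 5/5 = 1 distinct residues mod 5.
Start 27 is machine 2; the machines hit are 2.

2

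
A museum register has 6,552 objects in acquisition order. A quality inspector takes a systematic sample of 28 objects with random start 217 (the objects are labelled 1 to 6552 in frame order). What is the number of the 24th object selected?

5599

k = 6552/28 = 234
24th selection = r + (24−1)·k = 217 + 23×234 = 217 + 5382 = 5599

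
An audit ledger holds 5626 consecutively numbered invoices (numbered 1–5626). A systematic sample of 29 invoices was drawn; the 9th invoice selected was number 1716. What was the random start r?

k = 5626/29 = 194
r = 1716 − (9−1)×194 = 1716 − 1552 = 164

164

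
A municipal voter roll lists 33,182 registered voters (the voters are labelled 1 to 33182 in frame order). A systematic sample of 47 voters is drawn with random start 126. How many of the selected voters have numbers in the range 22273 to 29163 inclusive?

10

k = 33182/47 = 706
First selection ≥ 22273: 126 + ⌈(22273−126)/706⌉·706 = 126 + 32×706 = 22718
Last selection ≤ 29163: 126 + ⌊(29163−126)/706⌋·706 = 126 + 41×706 = 29072
Count = 41 − 32 + 1 = 10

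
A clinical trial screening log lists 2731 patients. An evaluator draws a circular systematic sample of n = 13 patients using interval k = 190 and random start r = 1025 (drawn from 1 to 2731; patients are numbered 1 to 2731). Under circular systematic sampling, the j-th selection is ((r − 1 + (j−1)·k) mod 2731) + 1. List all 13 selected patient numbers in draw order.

Selection 1: 1025
Selection 2: 1025 + 190 = 1215
Selection 3: 1215 + 190 = 1405
Selection 4: 1405 + 190 = 1595
Selection 5: 1595 + 190 = 1785
Selection 6: 1785 + 190 = 1975
Selection 7: 1975 + 190 = 2165
Selection 8: 2165 + 190 = 2355
Selection 9: 2355 + 190 = 2545
Selection 10: 2545 + 190 = 2735 → 2735 − 2731 = 4
Selection 11: 4 + 190 = 194
Selection 12: 194 + 190 = 384
Selection 13: 384 + 190 = 574

1025, 1215, 1405, 1595, 1785, 1975, 2165, 2355, 2545, 4, 194, 384, 574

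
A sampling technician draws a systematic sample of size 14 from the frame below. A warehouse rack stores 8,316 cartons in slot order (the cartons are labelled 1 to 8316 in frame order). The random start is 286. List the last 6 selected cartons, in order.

5038, 5632, 6226, 6820, 7414, 8008

k = N/n = 8316/14 = 594
9th selection = 286 + 8×594 = 5038
10th: 5038 + 594 = 5632
11th: 5632 + 594 = 6226
12th: 6226 + 594 = 6820
13th: 6820 + 594 = 7414
14th: 7414 + 594 = 8008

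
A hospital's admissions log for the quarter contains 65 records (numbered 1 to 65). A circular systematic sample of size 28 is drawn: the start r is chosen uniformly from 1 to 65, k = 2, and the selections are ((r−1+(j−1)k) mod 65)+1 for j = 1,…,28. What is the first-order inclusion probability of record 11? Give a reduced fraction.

For each position j, as r ranges over 1…65 the j-th selection hits every record exactly once, so record 11 is selected for exactly 28 of the 65 starts.
Inclusion probability = 28/65.

28/65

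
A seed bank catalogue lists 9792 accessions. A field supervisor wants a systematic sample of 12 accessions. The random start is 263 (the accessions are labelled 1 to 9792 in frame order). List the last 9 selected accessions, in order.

2711, 3527, 4343, 5159, 5975, 6791, 7607, 8423, 9239

k = N/n = 9792/12 = 816
4th selection = 263 + 3×816 = 2711
5th: 2711 + 816 = 3527
6th: 3527 + 816 = 4343
7th: 4343 + 816 = 5159
8th: 5159 + 816 = 5975
9th: 5975 + 816 = 6791
10th: 6791 + 816 = 7607
11th: 7607 + 816 = 8423
12th: 8423 + 816 = 9239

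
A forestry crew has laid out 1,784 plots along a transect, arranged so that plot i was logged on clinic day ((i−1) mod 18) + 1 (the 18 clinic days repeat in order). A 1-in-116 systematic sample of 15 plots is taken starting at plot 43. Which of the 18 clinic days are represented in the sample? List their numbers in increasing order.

1, 3, 5, 7, 9, 11, 13, 15, 17

Consecutive selections differ by k = 116, so their clinic day numbers differ by 116 mod 18 = 8.
gcd(116, 18) = 2, so the sample visits 18/2 = 9 distinct residues mod 18.
Start 43 is clinic day 7; the clinic days hit are 1, 3, 5, 7, 9, 11, 13, 15, 17.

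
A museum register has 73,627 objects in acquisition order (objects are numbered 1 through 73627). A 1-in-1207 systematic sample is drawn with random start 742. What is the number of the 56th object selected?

67127

k = 1207
56th selection = r + (56−1)·k = 742 + 55×1207 = 742 + 66385 = 67127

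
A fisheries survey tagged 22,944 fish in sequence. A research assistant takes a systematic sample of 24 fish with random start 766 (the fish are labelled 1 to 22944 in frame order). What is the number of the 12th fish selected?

11282

k = 22944/24 = 956
12th selection = r + (12−1)·k = 766 + 11×956 = 766 + 10516 = 11282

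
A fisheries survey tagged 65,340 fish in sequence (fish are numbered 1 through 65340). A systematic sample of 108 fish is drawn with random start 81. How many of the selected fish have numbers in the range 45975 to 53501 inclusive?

k = 65340/108 = 605
First selection ≥ 45975: 81 + ⌈(45975−81)/605⌉·605 = 81 + 76×605 = 46061
Last selection ≤ 53501: 81 + ⌊(53501−81)/605⌋·605 = 81 + 88×605 = 53321
Count = 88 − 76 + 1 = 13

13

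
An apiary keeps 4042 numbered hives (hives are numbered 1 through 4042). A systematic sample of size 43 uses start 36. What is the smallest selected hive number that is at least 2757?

k = 4042/43 = 94
Steps past start: ⌈(2757 − 36)/94⌉ = ⌈2721/94⌉ = 29
Selected hive: 36 + 29×94 = 2762

2762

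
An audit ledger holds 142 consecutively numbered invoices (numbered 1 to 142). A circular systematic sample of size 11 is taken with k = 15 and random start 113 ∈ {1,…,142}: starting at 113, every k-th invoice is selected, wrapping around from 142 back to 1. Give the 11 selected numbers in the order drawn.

Selection 1: 113
Selection 2: 113 + 15 = 128
Selection 3: 128 + 15 = 143 → 143 − 142 = 1
Selection 4: 1 + 15 = 16
Selection 5: 16 + 15 = 31
Selection 6: 31 + 15 = 46
Selection 7: 46 + 15 = 61
Selection 8: 61 + 15 = 76
Selection 9: 76 + 15 = 91
Selection 10: 91 + 15 = 106
Selection 11: 106 + 15 = 121

113, 128, 1, 16, 31, 46, 61, 76, 91, 106, 121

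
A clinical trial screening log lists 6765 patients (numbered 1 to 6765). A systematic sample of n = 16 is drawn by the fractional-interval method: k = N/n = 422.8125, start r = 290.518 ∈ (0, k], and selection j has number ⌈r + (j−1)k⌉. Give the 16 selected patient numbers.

j=1: r + 0k = 290.518 → ⌈·⌉ = 291
j=2: r + 1k = 713.3305 → ⌈·⌉ = 714
j=3: r + 2k = 1136.143 → ⌈·⌉ = 1137
j=4: r + 3k = 1558.9555 → ⌈·⌉ = 1559
j=5: r + 4k = 1981.768 → ⌈·⌉ = 1982
j=6: r + 5k = 2404.5805 → ⌈·⌉ = 2405
j=7: r + 6k = 2827.393 → ⌈·⌉ = 2828
j=8: r + 7k = 3250.2055 → ⌈·⌉ = 3251
j=9: r + 8k = 3673.018 → ⌈·⌉ = 3674
j=10: r + 9k = 4095.8305 → ⌈·⌉ = 4096
j=11: r + 10k = 4518.643 → ⌈·⌉ = 4519
j=12: r + 11k = 4941.4555 → ⌈·⌉ = 4942
j=13: r + 12k = 5364.268 → ⌈·⌉ = 5365
j=14: r + 13k = 5787.0805 → ⌈·⌉ = 5788
j=15: r + 14k = 6209.893 → ⌈·⌉ = 6210
j=16: r + 15k = 6632.7055 → ⌈·⌉ = 6633

291, 714, 1137, 1559, 1982, 2405, 2828, 3251, 3674, 4096, 4519, 4942, 5365, 5788, 6210, 6633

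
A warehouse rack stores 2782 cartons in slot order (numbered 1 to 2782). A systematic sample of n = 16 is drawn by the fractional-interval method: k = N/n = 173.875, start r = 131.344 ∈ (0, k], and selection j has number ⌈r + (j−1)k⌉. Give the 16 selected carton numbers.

132, 306, 480, 653, 827, 1001, 1175, 1349, 1523, 1697, 1871, 2044, 2218, 2392, 2566, 2740

j=1: r + 0k = 131.344 → ⌈·⌉ = 132
j=2: r + 1k = 305.219 → ⌈·⌉ = 306
j=3: r + 2k = 479.094 → ⌈·⌉ = 480
j=4: r + 3k = 652.969 → ⌈·⌉ = 653
j=5: r + 4k = 826.844 → ⌈·⌉ = 827
j=6: r + 5k = 1000.719 → ⌈·⌉ = 1001
j=7: r + 6k = 1174.594 → ⌈·⌉ = 1175
j=8: r + 7k = 1348.469 → ⌈·⌉ = 1349
j=9: r + 8k = 1522.344 → ⌈·⌉ = 1523
j=10: r + 9k = 1696.219 → ⌈·⌉ = 1697
j=11: r + 10k = 1870.094 → ⌈·⌉ = 1871
j=12: r + 11k = 2043.969 → ⌈·⌉ = 2044
j=13: r + 12k = 2217.844 → ⌈·⌉ = 2218
j=14: r + 13k = 2391.719 → ⌈·⌉ = 2392
j=15: r + 14k = 2565.594 → ⌈·⌉ = 2566
j=16: r + 15k = 2739.469 → ⌈·⌉ = 2740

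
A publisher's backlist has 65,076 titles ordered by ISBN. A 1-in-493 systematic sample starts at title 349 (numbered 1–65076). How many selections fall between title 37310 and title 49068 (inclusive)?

24

k = 493
First selection ≥ 37310: 349 + ⌈(37310−349)/493⌉·493 = 349 + 75×493 = 37324
Last selection ≤ 49068: 349 + ⌊(49068−349)/493⌋·493 = 349 + 98×493 = 48663
Count = 98 − 75 + 1 = 24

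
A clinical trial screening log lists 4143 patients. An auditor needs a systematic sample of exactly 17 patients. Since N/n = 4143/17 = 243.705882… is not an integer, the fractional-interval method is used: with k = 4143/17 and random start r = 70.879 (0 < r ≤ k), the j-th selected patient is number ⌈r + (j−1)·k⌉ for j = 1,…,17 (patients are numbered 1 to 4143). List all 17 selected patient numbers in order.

j=1: r + 0k = 70.879 → ⌈·⌉ = 71
j=2: r + 1k = 314.584882… → ⌈·⌉ = 315
j=3: r + 2k = 558.290764… → ⌈·⌉ = 559
j=4: r + 3k = 801.996647… → ⌈·⌉ = 802
j=5: r + 4k = 1045.702529… → ⌈·⌉ = 1046
j=6: r + 5k = 1289.408411… → ⌈·⌉ = 1290
j=7: r + 6k = 1533.114294… → ⌈·⌉ = 1534
j=8: r + 7k = 1776.820176… → ⌈·⌉ = 1777
j=9: r + 8k = 2020.526058… → ⌈·⌉ = 2021
j=10: r + 9k = 2264.231941… → ⌈·⌉ = 2265
j=11: r + 10k = 2507.937823… → ⌈·⌉ = 2508
j=12: r + 11k = 2751.643705… → ⌈·⌉ = 2752
j=13: r + 12k = 2995.349588… → ⌈·⌉ = 2996
j=14: r + 13k = 3239.055470… → ⌈·⌉ = 3240
j=15: r + 14k = 3482.761352… → ⌈·⌉ = 3483
j=16: r + 15k = 3726.467235… → ⌈·⌉ = 3727
j=17: r + 16k = 3970.173117… → ⌈·⌉ = 3971

71, 315, 559, 802, 1046, 1290, 1534, 1777, 2021, 2265, 2508, 2752, 2996, 3240, 3483, 3727, 3971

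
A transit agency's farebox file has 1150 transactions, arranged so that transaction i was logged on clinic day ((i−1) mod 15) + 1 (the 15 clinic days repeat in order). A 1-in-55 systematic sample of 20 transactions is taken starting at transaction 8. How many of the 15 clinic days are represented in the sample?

Consecutive selections differ by k = 55, so their clinic day numbers differ by 55 mod 15 = 10.
gcd(55, 15) = 5, so the sample visits 15/5 = 3 distinct residues mod 15.
Start 8 is clinic day 8; the clinic days hit are 3, 8, 13.

3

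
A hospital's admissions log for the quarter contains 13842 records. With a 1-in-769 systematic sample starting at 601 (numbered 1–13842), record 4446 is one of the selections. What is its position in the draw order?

k = 769
position = (4446 − 601)/769 + 1 = 3845/769 + 1 = 5 + 1 = 6

6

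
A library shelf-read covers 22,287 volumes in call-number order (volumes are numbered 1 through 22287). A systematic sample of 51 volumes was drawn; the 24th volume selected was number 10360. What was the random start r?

k = 22287/51 = 437
r = 10360 − (24−1)×437 = 10360 − 10051 = 309

309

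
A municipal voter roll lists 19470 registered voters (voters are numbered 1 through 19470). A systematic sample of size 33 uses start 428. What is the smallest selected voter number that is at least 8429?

8688

k = 19470/33 = 590
Steps past start: ⌈(8429 − 428)/590⌉ = ⌈8001/590⌉ = 14
Selected voter: 428 + 14×590 = 8688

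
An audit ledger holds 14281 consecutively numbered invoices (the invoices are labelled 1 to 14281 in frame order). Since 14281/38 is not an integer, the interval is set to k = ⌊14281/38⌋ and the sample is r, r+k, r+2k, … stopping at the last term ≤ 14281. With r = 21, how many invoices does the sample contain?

39

k = ⌊14281/38⌋ = 375
Achieved size = ⌊(14281 − 21)/375⌋ + 1 = ⌊14260/375⌋ + 1 = 38 + 1 = 39
(last selection: 21 + 38×375 = 14271 ≤ 14281; next would be 14646 > 14281)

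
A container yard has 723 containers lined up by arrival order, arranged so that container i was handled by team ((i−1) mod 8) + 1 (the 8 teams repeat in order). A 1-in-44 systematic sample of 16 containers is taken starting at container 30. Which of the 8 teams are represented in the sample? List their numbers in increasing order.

Consecutive selections differ by k = 44, so their team numbers differ by 44 mod 8 = 4.
gcd(44, 8) = 4, so the sample visits 8/4 = 2 distinct residues mod 8.
Start 30 is team 6; the teams hit are 2, 6.

2, 6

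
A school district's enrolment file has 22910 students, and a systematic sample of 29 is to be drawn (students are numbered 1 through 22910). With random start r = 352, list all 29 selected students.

k = N/n = 22910/29 = 790
student 1: 352
student 2: 352 + 790 = 1142
student 3: 1142 + 790 = 1932
student 4: 1932 + 790 = 2722
student 5: 2722 + 790 = 3512
student 6: 3512 + 790 = 4302
student 7: 4302 + 790 = 5092
student 8: 5092 + 790 = 5882
student 9: 5882 + 790 = 6672
student 10: 6672 + 790 = 7462
student 11: 7462 + 790 = 8252
student 12: 8252 + 790 = 9042
student 13: 9042 + 790 = 9832
student 14: 9832 + 790 = 10622
student 15: 10622 + 790 = 11412
student 16: 11412 + 790 = 12202
student 17: 12202 + 790 = 12992
student 18: 12992 + 790 = 13782
student 19: 13782 + 790 = 14572
student 20: 14572 + 790 = 15362
student 21: 15362 + 790 = 16152
student 22: 16152 + 790 = 16942
student 23: 16942 + 790 = 17732
student 24: 17732 + 790 = 18522
student 25: 18522 + 790 = 19312
student 26: 19312 + 790 = 20102
student 27: 20102 + 790 = 20892
student 28: 20892 + 790 = 21682
student 29: 21682 + 790 = 22472

352, 1142, 1932, 2722, 3512, 4302, 5092, 5882, 6672, 7462, 8252, 9042, 9832, 10622, 11412, 12202, 12992, 13782, 14572, 15362, 16152, 16942, 17732, 18522, 19312, 20102, 20892, 21682, 22472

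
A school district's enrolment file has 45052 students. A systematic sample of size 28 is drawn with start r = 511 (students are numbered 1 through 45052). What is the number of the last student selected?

k = 45052/28 = 1609
28th selection = r + (28−1)·k = 511 + 27×1609 = 511 + 43443 = 43954

43954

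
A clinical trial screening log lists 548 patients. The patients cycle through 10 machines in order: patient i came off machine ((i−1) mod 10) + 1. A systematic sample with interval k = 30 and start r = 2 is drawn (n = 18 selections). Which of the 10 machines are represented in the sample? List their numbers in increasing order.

Consecutive selections differ by k = 30, so their machine numbers differ by 30 mod 10 = 0.
gcd(30, 10) = 10, so the sample visits 10/10 = 1 distinct residues mod 10.
Start 2 is machine 2; the machines hit are 2.

2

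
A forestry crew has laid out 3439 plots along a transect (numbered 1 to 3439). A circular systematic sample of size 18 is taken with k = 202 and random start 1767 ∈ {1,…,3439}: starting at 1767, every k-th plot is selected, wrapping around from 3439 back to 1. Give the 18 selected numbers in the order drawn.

Selection 1: 1767
Selection 2: 1767 + 202 = 1969
Selection 3: 1969 + 202 = 2171
Selection 4: 2171 + 202 = 2373
Selection 5: 2373 + 202 = 2575
Selection 6: 2575 + 202 = 2777
Selection 7: 2777 + 202 = 2979
Selection 8: 2979 + 202 = 3181
Selection 9: 3181 + 202 = 3383
Selection 10: 3383 + 202 = 3585 → 3585 − 3439 = 146
Selection 11: 146 + 202 = 348
Selection 12: 348 + 202 = 550
Selection 13: 550 + 202 = 752
Selection 14: 752 + 202 = 954
Selection 15: 954 + 202 = 1156
Selection 16: 1156 + 202 = 1358
Selection 17: 1358 + 202 = 1560
Selection 18: 1560 + 202 = 1762

1767, 1969, 2171, 2373, 2575, 2777, 2979, 3181, 3383, 146, 348, 550, 752, 954, 1156, 1358, 1560, 1762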